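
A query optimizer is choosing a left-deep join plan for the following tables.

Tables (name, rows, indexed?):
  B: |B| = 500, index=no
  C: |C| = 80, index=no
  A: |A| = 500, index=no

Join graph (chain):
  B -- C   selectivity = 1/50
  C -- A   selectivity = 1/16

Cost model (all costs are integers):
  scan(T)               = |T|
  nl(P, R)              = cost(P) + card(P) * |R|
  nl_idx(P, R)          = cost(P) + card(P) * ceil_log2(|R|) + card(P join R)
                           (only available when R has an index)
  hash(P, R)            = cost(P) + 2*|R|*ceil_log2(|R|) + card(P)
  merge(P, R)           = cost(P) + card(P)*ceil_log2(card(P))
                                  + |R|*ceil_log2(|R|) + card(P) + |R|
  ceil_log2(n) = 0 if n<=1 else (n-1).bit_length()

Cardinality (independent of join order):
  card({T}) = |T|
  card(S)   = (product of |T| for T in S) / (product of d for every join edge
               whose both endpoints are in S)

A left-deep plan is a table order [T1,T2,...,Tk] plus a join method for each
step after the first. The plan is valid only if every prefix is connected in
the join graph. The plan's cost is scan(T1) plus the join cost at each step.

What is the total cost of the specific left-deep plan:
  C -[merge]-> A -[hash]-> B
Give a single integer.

17220

step 1: scan C: cost=80, card=80
step 2: join A via merge
    card(P join A) = 80*500/(16) = 2500
    cost = 80 + 80*7 + 500*9 + 80 + 500 = 5720
step 3: join B via hash
    card(P join B) = 2500*500/(50) = 25000
    cost = 5720 + 2*500*9 + 2500 = 17220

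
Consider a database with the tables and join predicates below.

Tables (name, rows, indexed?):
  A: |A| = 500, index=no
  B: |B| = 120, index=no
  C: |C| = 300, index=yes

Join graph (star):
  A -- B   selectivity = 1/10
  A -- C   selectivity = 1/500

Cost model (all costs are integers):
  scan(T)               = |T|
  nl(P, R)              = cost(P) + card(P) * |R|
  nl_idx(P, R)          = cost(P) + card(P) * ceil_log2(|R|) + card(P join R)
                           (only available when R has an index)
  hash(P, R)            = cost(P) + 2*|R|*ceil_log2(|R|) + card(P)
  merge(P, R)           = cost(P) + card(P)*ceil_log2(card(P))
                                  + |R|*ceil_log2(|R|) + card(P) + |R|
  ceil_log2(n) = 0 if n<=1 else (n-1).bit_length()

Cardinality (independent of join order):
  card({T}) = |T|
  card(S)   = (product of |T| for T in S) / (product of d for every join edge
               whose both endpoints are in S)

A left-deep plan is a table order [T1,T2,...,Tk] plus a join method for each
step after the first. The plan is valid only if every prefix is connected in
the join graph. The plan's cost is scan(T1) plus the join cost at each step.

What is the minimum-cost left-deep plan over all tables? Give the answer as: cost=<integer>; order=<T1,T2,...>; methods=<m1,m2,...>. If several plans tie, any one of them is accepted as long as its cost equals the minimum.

cost=7280; order=A,C,B; methods=nl_idx,hash

Selinger DP (subsets sized 1..n):
  {A}: scan cost=500, card=500
  {B}: scan cost=120, card=120
  {C}: scan cost=300, card=300
  {AB}: card=6000; try (B,hash)→2680, (A,merge)→6080, (B,merge)→6460, (A,hash)→9240, (A,nl)→60120, (B,nl)→60500; best=2680 via (B,hash)
  {AC}: card=300; try (C,nl_idx)→5300, (C,hash)→6400, (A,merge)→8300, (C,merge)→8500, (A,hash)→9600, (A,nl)→150300 …(+1); best=5300 via (C,nl_idx)
  {ABC}: card=3600; try (B,hash)→7280, (B,merge)→9260, (C,hash)→14080, (B,nl)→41300, (C,nl_idx)→60280, (C,merge)→89680 …(+1); best=7280 via (B,hash)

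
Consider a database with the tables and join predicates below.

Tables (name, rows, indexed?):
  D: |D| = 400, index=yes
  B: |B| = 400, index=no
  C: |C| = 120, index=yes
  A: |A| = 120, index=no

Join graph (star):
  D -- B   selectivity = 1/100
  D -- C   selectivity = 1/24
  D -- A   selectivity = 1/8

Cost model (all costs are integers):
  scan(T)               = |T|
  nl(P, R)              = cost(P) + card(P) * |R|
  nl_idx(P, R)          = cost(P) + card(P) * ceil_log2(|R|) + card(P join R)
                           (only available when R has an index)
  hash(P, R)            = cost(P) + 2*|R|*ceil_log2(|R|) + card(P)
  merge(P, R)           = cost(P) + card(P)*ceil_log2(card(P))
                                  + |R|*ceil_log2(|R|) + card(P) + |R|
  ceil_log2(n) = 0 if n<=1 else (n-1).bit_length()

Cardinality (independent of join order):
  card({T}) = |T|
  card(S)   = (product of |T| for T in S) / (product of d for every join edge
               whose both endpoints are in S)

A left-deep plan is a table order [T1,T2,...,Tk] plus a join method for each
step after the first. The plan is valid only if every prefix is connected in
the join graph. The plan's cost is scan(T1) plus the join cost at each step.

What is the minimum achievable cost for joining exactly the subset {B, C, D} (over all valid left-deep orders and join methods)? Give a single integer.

8880

Selinger DP over subsets of {B,C,D}:
  {D}: scan cost=400, card=400
  {B}: scan cost=400, card=400
  {C}: scan cost=120, card=120
  {BD}: card=1600; try (D,nl_idx)→5600, (D,hash)→8000, (B,hash)→8000, (D,merge)→8400, (B,merge)→8400, (D,nl)→160400 …(+1); best=5600 via (D,nl_idx)
  {CD}: card=2000; try (C,hash)→2480, (D,nl_idx)→3200, (D,merge)→5080, (C,nl_idx)→5200, (C,merge)→5360, (D,hash)→7440 …(+2); best=2480 via (C,hash)
  {BCD}: card=8000; try (C,hash)→8880, (B,hash)→11680, (C,nl_idx)→24800, (C,merge)→25760, (B,merge)→30480, (C,nl)→197600 …(+1); best=8880 via (C,hash)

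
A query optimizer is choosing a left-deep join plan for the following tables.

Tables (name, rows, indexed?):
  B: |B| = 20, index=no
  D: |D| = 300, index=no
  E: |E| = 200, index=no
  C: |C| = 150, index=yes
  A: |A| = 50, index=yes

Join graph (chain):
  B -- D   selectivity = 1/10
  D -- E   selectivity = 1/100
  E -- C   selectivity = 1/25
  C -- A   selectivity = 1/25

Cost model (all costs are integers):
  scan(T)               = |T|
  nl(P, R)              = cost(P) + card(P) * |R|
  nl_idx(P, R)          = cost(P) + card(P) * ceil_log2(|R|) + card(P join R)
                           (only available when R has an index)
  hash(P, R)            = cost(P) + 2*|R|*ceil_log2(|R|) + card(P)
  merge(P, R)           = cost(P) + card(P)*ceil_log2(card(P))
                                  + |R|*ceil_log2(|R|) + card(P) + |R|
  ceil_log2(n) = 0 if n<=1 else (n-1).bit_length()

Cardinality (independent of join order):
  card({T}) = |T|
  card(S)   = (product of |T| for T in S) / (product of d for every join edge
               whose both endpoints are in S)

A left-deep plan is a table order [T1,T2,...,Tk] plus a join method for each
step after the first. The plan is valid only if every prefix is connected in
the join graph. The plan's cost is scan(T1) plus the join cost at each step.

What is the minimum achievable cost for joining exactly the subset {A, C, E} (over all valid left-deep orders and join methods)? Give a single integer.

4250

Selinger DP over subsets of {A,C,E}:
  {E}: scan cost=200, card=200
  {C}: scan cost=150, card=150
  {A}: scan cost=50, card=50
  {CE}: card=1200; try (C,hash)→2800, (C,nl_idx)→3000, (E,merge)→3300, (C,merge)→3350, (E,hash)→3500, (E,nl)→30150 …(+1); best=2800 via (C,hash)
  {AC}: card=300; try (C,nl_idx)→750, (A,hash)→900, (A,nl_idx)→1350, (C,merge)→1750, (A,merge)→1850, (C,hash)→2500 …(+2); best=750 via (C,nl_idx)
  {ACE}: card=2400; try (E,hash)→4250, (A,hash)→4600, (E,merge)→5550, (A,nl_idx)→12400, (A,merge)→17550, (E,nl)→60750 …(+1); best=4250 via (E,hash)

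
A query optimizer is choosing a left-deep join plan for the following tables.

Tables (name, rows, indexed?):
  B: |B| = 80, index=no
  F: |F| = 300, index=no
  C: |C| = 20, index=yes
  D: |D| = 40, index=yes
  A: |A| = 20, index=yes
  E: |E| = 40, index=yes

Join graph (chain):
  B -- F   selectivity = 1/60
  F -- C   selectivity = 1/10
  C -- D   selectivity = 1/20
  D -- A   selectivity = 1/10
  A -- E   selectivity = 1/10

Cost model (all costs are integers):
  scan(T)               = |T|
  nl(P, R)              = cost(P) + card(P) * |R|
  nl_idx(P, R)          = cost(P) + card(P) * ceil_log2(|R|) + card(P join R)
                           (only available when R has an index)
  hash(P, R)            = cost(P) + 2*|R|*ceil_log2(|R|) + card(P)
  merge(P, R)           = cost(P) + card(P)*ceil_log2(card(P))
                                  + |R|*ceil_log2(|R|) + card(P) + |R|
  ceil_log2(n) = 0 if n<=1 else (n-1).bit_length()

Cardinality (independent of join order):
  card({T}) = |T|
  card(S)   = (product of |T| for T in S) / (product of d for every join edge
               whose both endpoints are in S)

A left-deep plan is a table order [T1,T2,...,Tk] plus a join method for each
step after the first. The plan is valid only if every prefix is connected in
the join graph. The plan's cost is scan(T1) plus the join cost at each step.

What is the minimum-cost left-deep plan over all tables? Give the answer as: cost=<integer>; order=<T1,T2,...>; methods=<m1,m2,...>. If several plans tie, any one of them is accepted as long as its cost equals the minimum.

cost=9080; order=F,B,C,D,A,E; methods=hash,hash,hash,hash,hash

Selinger DP (subsets sized 1..n):
  {B}: scan cost=80, card=80
  {F}: scan cost=300, card=300
  {C}: scan cost=20, card=20
  {D}: scan cost=40, card=40
  {A}: scan cost=20, card=20
  {E}: scan cost=40, card=40
  {BF}: card=400; try (B,hash)→1720, (F,merge)→3720, (B,merge)→3940, (F,hash)→5560, (F,nl)→24080, (B,nl)→24300; best=1720 via (B,hash)
  {CF}: card=600; try (C,hash)→800, (C,nl_idx)→2400, (F,merge)→3140, (C,merge)→3420, (F,hash)→5440, (F,nl)→6020 …(+1); best=800 via (C,hash)
  {CD}: card=40; try (D,nl_idx)→180, (C,hash)→280, (C,nl_idx)→280, (D,merge)→420, (C,merge)→440, (D,hash)→520 …(+2); best=180 via (D,nl_idx)
  {AD}: card=80; try (D,nl_idx)→220, (A,hash)→280, (A,nl_idx)→320, (D,merge)→420, (A,merge)→440, (D,hash)→520 …(+2); best=220 via (D,nl_idx)
  {AE}: card=80; try (E,nl_idx)→220, (A,hash)→280, (A,nl_idx)→320, (E,merge)→420, (A,merge)→440, (E,hash)→520 …(+2); best=220 via (E,nl_idx)
  {BCF}: card=800; try (C,hash)→2320, (B,hash)→2520, (C,nl_idx)→4520, (C,merge)→5840, (B,merge)→8040, (C,nl)→9720 …(+1); best=2320 via (C,hash)
  {CDF}: card=1200; try (D,hash)→1880, (F,merge)→3460, (D,nl_idx)→5600, (F,hash)→5620, (D,merge)→7680, (F,nl)→12180 …(+1); best=1880 via (D,hash)
  {ACD}: card=80; try (A,hash)→420, (A,nl_idx)→460, (C,hash)→500, (A,merge)→580, (C,nl_idx)→700, (C,merge)→980 …(+2); best=420 via (A,hash)
  {ADE}: card=320; try (E,hash)→780, (D,hash)→780, (E,nl_idx)→1020, (D,nl_idx)→1020, (E,merge)→1140, (D,merge)→1140 …(+2); best=780 via (E,hash)
  {BCDF}: card=1600; try (D,hash)→3600, (B,hash)→4200, (D,nl_idx)→8720, (D,merge)→11400, (B,merge)→16920, (D,nl)→34320 …(+1); best=3600 via (D,hash)
  {ACDF}: card=2400; try (A,hash)→3280, (F,merge)→4060, (F,hash)→5900, (A,nl_idx)→10280, (A,merge)→16400, (F,nl)→24420 …(+1); best=3280 via (A,hash)
  {ACDE}: card=320; try (E,hash)→980, (E,nl_idx)→1220, (C,hash)→1300, (E,merge)→1340, (C,nl_idx)→2700, (E,nl)→3620 …(+2); best=980 via (E,hash)
  {ABCDF}: card=3200; try (A,hash)→5400, (B,hash)→6800, (A,nl_idx)→14800, (A,merge)→22920, (B,merge)→35120, (A,nl)→35600 …(+1); best=5400 via (A,hash)
  {ACDEF}: card=9600; try (E,hash)→6160, (F,hash)→6700, (F,merge)→7180, (E,nl_idx)→27280, (E,merge)→34760, (F,nl)→96980 …(+1); best=6160 via (E,hash)
  {ABCDEF}: card=12800; try (E,hash)→9080, (B,hash)→16880, (E,nl_idx)→37400, (E,merge)→47280, (E,nl)→133400, (B,merge)→150800 …(+1); best=9080 via (E,hash)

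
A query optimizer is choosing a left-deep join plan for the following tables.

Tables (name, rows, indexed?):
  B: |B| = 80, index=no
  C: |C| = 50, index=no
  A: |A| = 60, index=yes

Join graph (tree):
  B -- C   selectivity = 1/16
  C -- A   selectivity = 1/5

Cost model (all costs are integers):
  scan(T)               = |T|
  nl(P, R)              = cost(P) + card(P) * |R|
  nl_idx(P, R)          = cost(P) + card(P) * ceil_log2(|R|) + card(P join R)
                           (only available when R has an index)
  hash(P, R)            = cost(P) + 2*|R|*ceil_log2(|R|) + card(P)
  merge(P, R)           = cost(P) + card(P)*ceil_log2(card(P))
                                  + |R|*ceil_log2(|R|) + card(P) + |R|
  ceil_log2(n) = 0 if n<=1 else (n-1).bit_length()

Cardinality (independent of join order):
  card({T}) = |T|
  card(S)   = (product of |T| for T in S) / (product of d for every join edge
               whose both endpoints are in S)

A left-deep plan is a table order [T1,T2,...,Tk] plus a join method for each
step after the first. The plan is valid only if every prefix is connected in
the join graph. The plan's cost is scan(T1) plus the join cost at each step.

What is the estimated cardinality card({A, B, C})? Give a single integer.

3000

Tables in S: A(60), B(80), C(50)
Edges inside S: B-C(d=16), C-A(d=5)
numerator = 60 * 80 * 50 = 240000
denominator = 16 * 5 = 80
card(S) = 240000 / 80 = 3000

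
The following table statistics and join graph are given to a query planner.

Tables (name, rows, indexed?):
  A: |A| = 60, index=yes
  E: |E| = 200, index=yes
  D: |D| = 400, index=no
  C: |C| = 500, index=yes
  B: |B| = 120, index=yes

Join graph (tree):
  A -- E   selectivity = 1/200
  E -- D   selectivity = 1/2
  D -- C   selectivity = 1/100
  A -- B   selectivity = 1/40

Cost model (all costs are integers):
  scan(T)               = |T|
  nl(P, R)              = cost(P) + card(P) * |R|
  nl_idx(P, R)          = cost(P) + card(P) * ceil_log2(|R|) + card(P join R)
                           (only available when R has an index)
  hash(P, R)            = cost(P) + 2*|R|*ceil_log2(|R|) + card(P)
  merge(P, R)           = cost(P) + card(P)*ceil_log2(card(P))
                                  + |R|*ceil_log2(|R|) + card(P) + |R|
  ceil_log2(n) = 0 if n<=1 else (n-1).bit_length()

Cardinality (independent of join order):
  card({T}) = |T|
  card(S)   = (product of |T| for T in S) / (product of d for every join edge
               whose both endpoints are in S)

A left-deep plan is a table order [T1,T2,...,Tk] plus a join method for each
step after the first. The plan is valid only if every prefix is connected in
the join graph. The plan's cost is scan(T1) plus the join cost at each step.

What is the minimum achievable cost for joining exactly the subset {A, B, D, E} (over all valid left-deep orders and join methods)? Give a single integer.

Selinger DP over subsets of {A,B,D,E}:
  {A}: scan cost=60, card=60
  {E}: scan cost=200, card=200
  {D}: scan cost=400, card=400
  {B}: scan cost=120, card=120
  {AE}: card=60; try (E,nl_idx)→600, (A,hash)→1120, (A,nl_idx)→1460, (E,merge)→2280, (A,merge)→2420, (E,hash)→3320 …(+2); best=600 via (E,nl_idx)
  {AB}: card=180; try (B,nl_idx)→660, (A,hash)→960, (A,nl_idx)→1020, (B,merge)→1440, (A,merge)→1500, (B,hash)→1800 …(+2); best=660 via (B,nl_idx)
  {DE}: card=40000; try (E,hash)→4000, (D,merge)→6000, (E,merge)→6200, (D,hash)→7600, (E,nl_idx)→43600, (D,nl)→80200 …(+1); best=4000 via (E,hash)
  {ADE}: card=12000; try (D,merge)→5020, (D,hash)→7860, (D,nl)→24600, (A,hash)→44720, (A,nl_idx)→256000, (A,merge)→684420 …(+1); best=5020 via (D,merge)
  {ABE}: card=180; try (B,nl_idx)→1200, (B,merge)→1980, (E,nl_idx)→2280, (B,hash)→2340, (E,hash)→4040, (E,merge)→4080 …(+2); best=1200 via (B,nl_idx)
  {ABDE}: card=36000; try (D,merge)→6820, (D,hash)→8580, (B,hash)→18700, (D,nl)→73200, (B,nl_idx)→125020, (B,merge)→185980 …(+1); best=6820 via (D,merge)

6820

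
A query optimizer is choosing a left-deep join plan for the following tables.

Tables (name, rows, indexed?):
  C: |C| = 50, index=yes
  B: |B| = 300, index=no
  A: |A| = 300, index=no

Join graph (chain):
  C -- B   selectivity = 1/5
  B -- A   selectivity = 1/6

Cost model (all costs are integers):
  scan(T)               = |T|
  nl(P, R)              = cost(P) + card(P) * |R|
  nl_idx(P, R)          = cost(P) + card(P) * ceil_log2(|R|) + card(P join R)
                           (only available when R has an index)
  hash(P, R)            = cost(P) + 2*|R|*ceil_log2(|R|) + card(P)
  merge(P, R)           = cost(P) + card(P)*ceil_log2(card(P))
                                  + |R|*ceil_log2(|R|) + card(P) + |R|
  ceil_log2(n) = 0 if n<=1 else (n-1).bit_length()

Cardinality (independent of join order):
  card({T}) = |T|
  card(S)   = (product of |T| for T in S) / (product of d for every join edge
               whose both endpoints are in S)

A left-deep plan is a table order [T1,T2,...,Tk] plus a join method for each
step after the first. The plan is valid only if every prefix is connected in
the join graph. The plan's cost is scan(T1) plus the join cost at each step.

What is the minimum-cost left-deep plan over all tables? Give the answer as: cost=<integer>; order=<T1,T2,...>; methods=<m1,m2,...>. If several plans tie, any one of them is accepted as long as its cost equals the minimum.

Selinger DP (subsets sized 1..n):
  {C}: scan cost=50, card=50
  {B}: scan cost=300, card=300
  {A}: scan cost=300, card=300
  {BC}: card=3000; try (C,hash)→1200, (B,merge)→3400, (C,merge)→3650, (C,nl_idx)→5100, (B,hash)→5500, (B,nl)→15050 …(+1); best=1200 via (C,hash)
  {AB}: card=15000; try (B,hash)→6000, (A,hash)→6000, (B,merge)→6300, (A,merge)→6300, (B,nl)→90300, (A,nl)→90300; best=6000 via (B,hash)
  {ABC}: card=150000; try (A,hash)→9600, (C,hash)→21600, (A,merge)→43200, (C,merge)→231350, (C,nl_idx)→246000, (C,nl)→756000 …(+1); best=9600 via (A,hash)

cost=9600; order=B,C,A; methods=hash,hash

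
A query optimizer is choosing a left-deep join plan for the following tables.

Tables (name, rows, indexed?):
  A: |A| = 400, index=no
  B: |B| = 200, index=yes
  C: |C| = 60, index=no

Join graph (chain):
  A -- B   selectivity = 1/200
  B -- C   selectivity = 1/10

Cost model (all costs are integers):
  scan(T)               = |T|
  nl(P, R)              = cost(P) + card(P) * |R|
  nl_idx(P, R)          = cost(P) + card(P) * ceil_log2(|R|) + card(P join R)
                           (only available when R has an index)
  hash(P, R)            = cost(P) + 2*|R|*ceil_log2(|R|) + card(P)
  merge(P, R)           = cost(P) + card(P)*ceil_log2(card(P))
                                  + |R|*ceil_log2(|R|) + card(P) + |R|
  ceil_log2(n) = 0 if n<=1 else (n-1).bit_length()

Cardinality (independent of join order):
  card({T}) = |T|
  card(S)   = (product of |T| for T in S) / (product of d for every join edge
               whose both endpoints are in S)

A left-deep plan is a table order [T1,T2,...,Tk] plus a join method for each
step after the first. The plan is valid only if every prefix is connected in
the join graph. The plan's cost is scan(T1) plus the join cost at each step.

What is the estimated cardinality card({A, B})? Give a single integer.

Tables in S: A(400), B(200)
Edges inside S: A-B(d=200)
numerator = 400 * 200 = 80000
denominator = 200 = 200
card(S) = 80000 / 200 = 400

400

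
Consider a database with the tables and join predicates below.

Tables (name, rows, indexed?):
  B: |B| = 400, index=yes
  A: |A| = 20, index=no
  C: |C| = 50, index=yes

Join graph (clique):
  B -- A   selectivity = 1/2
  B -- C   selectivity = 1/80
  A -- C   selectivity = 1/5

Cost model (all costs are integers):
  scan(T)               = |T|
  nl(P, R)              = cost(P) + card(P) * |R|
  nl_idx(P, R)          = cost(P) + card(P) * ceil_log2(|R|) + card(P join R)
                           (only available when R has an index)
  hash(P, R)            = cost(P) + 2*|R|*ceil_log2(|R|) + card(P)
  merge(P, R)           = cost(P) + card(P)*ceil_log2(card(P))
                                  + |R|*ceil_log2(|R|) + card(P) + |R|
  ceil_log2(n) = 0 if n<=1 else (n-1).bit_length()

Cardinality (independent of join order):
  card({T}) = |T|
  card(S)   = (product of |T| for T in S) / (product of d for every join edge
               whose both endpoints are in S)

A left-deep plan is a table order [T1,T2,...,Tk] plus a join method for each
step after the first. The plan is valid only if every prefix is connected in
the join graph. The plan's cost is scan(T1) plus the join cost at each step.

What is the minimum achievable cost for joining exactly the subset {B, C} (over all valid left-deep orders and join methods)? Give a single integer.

Selinger DP over subsets of {B,C}:
  {B}: scan cost=400, card=400
  {C}: scan cost=50, card=50
  {BC}: card=250; try (B,nl_idx)→750, (C,hash)→1400, (C,nl_idx)→3050, (B,merge)→4400, (C,merge)→4750, (B,hash)→7300 …(+2); best=750 via (B,nl_idx)

750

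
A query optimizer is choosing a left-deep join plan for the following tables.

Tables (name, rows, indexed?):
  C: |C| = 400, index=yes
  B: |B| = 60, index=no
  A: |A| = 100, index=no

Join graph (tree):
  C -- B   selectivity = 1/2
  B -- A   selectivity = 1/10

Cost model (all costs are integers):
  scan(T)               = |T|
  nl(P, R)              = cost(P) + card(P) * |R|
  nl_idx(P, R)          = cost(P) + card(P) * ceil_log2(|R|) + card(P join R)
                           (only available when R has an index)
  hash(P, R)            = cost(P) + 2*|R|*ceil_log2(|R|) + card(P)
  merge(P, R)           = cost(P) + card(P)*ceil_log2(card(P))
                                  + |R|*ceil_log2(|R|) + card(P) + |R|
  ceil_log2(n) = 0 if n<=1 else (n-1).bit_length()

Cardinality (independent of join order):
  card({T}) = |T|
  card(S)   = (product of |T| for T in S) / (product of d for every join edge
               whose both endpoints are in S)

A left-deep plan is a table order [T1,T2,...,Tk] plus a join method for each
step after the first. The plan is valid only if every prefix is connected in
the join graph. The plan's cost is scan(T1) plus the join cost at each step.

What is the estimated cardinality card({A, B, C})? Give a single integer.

120000

Tables in S: A(100), B(60), C(400)
Edges inside S: C-B(d=2), B-A(d=10)
numerator = 100 * 60 * 400 = 2400000
denominator = 2 * 10 = 20
card(S) = 2400000 / 20 = 120000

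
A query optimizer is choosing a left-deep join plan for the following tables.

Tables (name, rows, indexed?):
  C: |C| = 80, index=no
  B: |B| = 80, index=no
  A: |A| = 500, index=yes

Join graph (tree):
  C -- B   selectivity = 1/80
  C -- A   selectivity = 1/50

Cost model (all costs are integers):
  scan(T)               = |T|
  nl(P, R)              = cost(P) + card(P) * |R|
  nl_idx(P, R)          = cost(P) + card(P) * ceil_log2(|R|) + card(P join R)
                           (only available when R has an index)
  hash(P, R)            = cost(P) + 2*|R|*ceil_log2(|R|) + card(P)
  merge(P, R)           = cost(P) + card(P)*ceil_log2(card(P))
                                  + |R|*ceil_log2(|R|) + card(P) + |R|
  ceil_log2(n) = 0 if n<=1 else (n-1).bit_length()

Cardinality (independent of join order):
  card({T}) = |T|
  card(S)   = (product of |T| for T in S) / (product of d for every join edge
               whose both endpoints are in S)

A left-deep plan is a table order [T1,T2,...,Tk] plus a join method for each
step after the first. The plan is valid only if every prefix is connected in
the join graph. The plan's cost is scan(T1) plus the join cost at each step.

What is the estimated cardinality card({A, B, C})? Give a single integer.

Tables in S: A(500), B(80), C(80)
Edges inside S: C-B(d=80), C-A(d=50)
numerator = 500 * 80 * 80 = 3200000
denominator = 80 * 50 = 4000
card(S) = 3200000 / 4000 = 800

800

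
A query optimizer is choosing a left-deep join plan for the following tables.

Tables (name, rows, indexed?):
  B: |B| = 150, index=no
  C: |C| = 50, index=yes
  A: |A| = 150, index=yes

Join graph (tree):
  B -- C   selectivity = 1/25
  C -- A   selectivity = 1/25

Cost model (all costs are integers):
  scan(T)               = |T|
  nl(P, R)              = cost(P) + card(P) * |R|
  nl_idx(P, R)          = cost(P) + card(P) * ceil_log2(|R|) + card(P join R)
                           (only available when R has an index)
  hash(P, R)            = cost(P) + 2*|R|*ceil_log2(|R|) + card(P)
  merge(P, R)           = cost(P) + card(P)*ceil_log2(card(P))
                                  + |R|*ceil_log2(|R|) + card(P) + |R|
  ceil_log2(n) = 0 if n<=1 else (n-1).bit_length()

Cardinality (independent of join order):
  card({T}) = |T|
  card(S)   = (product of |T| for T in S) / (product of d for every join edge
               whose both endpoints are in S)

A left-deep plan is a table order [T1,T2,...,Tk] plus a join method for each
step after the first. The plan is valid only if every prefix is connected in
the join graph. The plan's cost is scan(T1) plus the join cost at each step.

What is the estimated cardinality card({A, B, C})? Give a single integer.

1800

Tables in S: A(150), B(150), C(50)
Edges inside S: B-C(d=25), C-A(d=25)
numerator = 150 * 150 * 50 = 1125000
denominator = 25 * 25 = 625
card(S) = 1125000 / 625 = 1800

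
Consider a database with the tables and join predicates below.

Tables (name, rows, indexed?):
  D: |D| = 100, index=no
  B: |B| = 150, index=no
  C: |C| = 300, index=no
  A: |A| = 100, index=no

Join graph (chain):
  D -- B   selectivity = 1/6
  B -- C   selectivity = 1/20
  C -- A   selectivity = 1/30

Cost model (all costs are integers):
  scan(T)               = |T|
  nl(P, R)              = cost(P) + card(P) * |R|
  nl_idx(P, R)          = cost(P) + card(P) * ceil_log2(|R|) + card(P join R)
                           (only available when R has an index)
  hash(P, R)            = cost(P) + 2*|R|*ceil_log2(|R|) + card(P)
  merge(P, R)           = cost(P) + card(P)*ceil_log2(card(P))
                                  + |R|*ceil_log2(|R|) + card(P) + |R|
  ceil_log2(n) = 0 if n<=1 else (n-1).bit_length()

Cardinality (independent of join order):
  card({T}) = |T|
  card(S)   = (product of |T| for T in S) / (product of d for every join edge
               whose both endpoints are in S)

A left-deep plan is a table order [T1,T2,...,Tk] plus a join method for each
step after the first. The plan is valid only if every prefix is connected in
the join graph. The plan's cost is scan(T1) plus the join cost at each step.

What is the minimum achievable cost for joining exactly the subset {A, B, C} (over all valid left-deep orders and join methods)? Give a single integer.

Selinger DP over subsets of {A,B,C}:
  {B}: scan cost=150, card=150
  {C}: scan cost=300, card=300
  {A}: scan cost=100, card=100
  {BC}: card=2250; try (B,hash)→3000, (C,merge)→4500, (B,merge)→4650, (C,hash)→5700, (C,nl)→45150, (B,nl)→45300; best=3000 via (B,hash)
  {AC}: card=1000; try (A,hash)→2000, (C,merge)→3900, (A,merge)→4100, (C,hash)→5600, (C,nl)→30100, (A,nl)→30300; best=2000 via (A,hash)
  {ABC}: card=7500; try (B,hash)→5400, (A,hash)→6650, (B,merge)→14350, (A,merge)→33050, (B,nl)→152000, (A,nl)→228000; best=5400 via (B,hash)

5400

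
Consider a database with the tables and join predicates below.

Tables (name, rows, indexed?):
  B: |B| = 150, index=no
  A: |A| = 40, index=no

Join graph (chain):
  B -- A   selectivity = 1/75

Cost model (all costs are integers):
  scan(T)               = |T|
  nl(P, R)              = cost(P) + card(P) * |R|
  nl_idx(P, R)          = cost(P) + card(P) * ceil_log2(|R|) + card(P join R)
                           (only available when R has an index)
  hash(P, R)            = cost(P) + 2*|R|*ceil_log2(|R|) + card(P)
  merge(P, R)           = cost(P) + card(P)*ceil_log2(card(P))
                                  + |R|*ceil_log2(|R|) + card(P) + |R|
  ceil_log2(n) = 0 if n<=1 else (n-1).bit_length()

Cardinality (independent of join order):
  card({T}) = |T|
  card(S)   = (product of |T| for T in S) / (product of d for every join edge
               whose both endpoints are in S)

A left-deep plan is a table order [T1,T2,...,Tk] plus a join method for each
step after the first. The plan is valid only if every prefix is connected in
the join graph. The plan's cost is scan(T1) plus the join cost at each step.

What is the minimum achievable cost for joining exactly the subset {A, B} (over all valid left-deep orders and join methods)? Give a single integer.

Selinger DP over subsets of {A,B}:
  {B}: scan cost=150, card=150
  {A}: scan cost=40, card=40
  {AB}: card=80; try (A,hash)→780, (B,merge)→1670, (A,merge)→1780, (B,hash)→2480, (B,nl)→6040, (A,nl)→6150; best=780 via (A,hash)

780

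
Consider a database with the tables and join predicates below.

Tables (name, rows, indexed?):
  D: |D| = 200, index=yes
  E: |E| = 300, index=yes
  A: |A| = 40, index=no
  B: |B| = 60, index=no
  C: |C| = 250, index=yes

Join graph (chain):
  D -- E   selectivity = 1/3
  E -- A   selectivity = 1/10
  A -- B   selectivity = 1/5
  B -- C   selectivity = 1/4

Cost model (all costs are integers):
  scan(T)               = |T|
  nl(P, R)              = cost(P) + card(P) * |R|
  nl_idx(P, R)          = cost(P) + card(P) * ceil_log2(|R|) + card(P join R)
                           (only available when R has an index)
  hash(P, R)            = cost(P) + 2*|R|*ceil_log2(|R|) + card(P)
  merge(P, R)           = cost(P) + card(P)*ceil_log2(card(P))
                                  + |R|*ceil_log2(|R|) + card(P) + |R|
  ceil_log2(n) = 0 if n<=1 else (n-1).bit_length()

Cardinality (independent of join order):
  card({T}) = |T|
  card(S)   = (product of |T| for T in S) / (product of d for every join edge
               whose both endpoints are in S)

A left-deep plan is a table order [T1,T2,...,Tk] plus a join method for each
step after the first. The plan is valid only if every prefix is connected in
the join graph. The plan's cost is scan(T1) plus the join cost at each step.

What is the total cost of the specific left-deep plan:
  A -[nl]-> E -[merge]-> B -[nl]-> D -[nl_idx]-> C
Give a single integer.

70586860

step 1: scan A: cost=40, card=40
step 2: join E via nl
    card(P join E) = 40*300/(10) = 1200
    cost = 40 + 40*300 = 12040
step 3: join B via merge
    card(P join B) = 1200*60/(5) = 14400
    cost = 12040 + 1200*11 + 60*6 + 1200 + 60 = 26860
step 4: join D via nl
    card(P join D) = 14400*200/(3) = 960000
    cost = 26860 + 14400*200 = 2906860
step 5: join C via nl_idx
    card(P join C) = 960000*250/(4) = 60000000
    cost = 2906860 + 960000*8 + 60000000 = 70586860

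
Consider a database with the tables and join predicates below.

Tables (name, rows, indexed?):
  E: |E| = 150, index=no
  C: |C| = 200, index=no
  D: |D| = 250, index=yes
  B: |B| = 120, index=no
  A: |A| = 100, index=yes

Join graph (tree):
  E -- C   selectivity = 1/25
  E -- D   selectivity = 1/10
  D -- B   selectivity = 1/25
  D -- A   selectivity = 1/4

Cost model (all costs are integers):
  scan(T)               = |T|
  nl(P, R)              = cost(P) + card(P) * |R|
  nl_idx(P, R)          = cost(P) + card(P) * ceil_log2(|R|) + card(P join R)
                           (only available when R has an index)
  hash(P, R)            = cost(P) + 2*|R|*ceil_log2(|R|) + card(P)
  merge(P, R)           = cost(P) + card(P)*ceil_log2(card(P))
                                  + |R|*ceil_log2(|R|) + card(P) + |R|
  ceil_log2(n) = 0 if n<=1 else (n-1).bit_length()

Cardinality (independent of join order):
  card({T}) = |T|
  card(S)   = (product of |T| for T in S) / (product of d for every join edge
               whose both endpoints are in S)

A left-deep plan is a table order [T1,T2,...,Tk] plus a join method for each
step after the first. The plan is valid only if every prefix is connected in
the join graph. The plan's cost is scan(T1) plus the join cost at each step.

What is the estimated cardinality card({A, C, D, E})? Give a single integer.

750000

Tables in S: A(100), C(200), D(250), E(150)
Edges inside S: E-C(d=25), E-D(d=10), D-A(d=4)
numerator = 100 * 200 * 250 * 150 = 750000000
denominator = 25 * 10 * 4 = 1000
card(S) = 750000000 / 1000 = 750000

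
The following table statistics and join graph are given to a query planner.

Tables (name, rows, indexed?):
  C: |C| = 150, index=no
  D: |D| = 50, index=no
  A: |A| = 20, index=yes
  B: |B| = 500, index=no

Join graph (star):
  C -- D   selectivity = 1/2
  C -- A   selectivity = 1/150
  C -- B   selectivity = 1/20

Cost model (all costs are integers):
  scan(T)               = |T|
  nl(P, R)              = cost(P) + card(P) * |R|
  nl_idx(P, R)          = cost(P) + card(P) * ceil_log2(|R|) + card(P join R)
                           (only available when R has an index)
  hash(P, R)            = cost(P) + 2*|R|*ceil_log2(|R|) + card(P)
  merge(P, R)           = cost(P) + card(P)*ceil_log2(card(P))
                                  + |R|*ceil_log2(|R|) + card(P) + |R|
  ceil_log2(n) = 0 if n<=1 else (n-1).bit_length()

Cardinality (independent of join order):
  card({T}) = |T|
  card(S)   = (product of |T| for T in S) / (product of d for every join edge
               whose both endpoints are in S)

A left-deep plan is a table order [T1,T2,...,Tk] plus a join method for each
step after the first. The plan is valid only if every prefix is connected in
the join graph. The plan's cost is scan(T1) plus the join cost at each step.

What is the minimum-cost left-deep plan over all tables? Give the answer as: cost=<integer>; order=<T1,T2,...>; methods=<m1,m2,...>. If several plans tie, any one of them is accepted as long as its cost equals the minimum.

cost=6720; order=C,A,B,D; methods=hash,merge,hash

Selinger DP (subsets sized 1..n):
  {C}: scan cost=150, card=150
  {D}: scan cost=50, card=50
  {A}: scan cost=20, card=20
  {B}: scan cost=500, card=500
  {CD}: card=3750; try (D,hash)→900, (C,merge)→1750, (D,merge)→1850, (C,hash)→2500, (C,nl)→7550, (D,nl)→7650; best=900 via (D,hash)
  {AC}: card=20; try (A,hash)→500, (A,nl_idx)→920, (C,merge)→1490, (A,merge)→1620, (C,hash)→2440, (C,nl)→3020 …(+1); best=500 via (A,hash)
  {BC}: card=3750; try (C,hash)→3400, (B,merge)→6500, (C,merge)→6850, (B,hash)→9300, (B,nl)→75150, (C,nl)→75500; best=3400 via (C,hash)
  {ACD}: card=500; try (D,merge)→970, (D,hash)→1120, (D,nl)→1500, (A,hash)→4850, (A,nl_idx)→20150, (A,merge)→49770 …(+1); best=970 via (D,merge)
  {BCD}: card=93750; try (D,hash)→7750, (B,hash)→13650, (D,merge)→52500, (B,merge)→54650, (D,nl)→190900, (B,nl)→1875900; best=7750 via (D,hash)
  {ABC}: card=500; try (B,merge)→5620, (A,hash)→7350, (B,hash)→9520, (B,nl)→10500, (A,nl_idx)→22650, (A,merge)→52270 …(+1); best=5620 via (B,merge)
  {ABCD}: card=12500; try (D,hash)→6720, (B,hash)→10470, (D,merge)→10970, (B,merge)→10970, (D,nl)→30620, (A,hash)→101700 …(+4); best=6720 via (D,hash)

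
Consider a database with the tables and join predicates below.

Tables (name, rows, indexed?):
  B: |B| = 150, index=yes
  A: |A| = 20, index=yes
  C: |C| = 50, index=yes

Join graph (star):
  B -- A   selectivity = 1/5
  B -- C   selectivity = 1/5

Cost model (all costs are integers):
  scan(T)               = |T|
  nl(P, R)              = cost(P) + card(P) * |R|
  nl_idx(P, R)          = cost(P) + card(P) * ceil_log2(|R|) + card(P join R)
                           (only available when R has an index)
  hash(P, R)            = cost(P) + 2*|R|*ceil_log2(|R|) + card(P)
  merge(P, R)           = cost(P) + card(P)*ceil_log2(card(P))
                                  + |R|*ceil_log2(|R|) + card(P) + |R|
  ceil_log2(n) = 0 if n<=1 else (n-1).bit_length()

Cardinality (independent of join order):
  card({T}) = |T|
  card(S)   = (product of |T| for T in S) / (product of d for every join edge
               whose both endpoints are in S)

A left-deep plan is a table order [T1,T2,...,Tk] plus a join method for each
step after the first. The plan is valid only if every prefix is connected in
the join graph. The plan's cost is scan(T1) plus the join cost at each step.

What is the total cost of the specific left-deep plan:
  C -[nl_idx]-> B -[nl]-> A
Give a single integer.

step 1: scan C: cost=50, card=50
step 2: join B via nl_idx
    card(P join B) = 50*150/(5) = 1500
    cost = 50 + 50*8 + 1500 = 1950
step 3: join A via nl
    card(P join A) = 1500*20/(5) = 6000
    cost = 1950 + 1500*20 = 31950

31950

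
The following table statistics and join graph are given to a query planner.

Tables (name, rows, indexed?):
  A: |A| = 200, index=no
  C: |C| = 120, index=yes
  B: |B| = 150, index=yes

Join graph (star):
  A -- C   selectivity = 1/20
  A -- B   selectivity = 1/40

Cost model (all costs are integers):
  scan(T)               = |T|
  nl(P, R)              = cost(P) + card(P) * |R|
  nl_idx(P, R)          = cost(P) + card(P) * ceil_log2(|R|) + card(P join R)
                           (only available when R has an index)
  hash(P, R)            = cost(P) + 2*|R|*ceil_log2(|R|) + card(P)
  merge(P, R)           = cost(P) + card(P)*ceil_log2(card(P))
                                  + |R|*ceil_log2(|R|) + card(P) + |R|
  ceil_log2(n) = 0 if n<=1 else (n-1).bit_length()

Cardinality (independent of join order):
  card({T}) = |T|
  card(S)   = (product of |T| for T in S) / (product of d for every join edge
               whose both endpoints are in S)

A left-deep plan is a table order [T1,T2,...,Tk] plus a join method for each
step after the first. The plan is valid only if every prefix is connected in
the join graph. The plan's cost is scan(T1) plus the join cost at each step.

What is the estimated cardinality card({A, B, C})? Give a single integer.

Tables in S: A(200), B(150), C(120)
Edges inside S: A-C(d=20), A-B(d=40)
numerator = 200 * 150 * 120 = 3600000
denominator = 20 * 40 = 800
card(S) = 3600000 / 800 = 4500

4500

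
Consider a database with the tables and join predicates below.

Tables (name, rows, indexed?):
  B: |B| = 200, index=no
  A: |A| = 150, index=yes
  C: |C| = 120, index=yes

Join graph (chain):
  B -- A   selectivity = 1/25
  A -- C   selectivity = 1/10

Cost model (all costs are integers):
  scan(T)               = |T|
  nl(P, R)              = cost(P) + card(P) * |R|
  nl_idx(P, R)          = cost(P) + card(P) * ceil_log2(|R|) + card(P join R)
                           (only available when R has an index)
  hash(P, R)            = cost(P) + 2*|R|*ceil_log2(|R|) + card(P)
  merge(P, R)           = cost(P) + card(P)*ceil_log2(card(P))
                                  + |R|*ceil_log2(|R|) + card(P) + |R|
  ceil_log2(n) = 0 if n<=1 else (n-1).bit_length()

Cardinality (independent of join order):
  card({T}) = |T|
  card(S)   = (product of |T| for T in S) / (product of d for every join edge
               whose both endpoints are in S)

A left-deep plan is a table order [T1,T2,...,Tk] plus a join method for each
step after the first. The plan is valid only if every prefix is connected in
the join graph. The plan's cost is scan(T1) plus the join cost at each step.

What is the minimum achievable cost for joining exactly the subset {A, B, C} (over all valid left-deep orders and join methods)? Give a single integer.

Selinger DP over subsets of {A,B,C}:
  {B}: scan cost=200, card=200
  {A}: scan cost=150, card=150
  {C}: scan cost=120, card=120
  {AB}: card=1200; try (A,hash)→2800, (A,nl_idx)→3000, (B,merge)→3300, (A,merge)→3350, (B,hash)→3500, (B,nl)→30150 …(+1); best=2800 via (A,hash)
  {AC}: card=1800; try (C,hash)→1980, (A,merge)→2430, (C,merge)→2460, (A,hash)→2640, (A,nl_idx)→2880, (C,nl_idx)→3000 …(+2); best=1980 via (C,hash)
  {ABC}: card=14400; try (C,hash)→5680, (B,hash)→6980, (C,merge)→18160, (B,merge)→25380, (C,nl_idx)→25600, (C,nl)→146800 …(+1); best=5680 via (C,hash)

5680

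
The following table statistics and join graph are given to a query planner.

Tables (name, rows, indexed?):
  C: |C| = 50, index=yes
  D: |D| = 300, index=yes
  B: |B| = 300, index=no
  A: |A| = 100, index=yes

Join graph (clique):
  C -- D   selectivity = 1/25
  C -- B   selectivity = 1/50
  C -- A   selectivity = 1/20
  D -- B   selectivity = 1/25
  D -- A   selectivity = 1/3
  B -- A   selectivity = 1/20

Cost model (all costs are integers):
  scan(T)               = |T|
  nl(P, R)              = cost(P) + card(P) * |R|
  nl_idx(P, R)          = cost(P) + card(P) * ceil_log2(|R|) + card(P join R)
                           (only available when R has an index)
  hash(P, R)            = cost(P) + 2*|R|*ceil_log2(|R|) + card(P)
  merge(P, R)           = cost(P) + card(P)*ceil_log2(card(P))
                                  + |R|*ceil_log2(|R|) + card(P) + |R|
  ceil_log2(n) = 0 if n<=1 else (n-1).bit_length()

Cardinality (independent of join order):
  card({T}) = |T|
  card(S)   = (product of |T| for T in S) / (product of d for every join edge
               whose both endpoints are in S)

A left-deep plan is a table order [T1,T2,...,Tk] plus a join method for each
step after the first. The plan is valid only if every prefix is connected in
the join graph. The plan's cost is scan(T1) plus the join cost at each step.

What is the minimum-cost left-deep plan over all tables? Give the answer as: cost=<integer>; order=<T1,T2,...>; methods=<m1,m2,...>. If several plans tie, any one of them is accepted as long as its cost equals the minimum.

Selinger DP (subsets sized 1..n):
  {C}: scan cost=50, card=50
  {D}: scan cost=300, card=300
  {B}: scan cost=300, card=300
  {A}: scan cost=100, card=100
  {CD}: card=600; try (D,nl_idx)→1100, (C,hash)→1200, (C,nl_idx)→2700, (D,merge)→3400, (C,merge)→3650, (D,hash)→5500 …(+2); best=1100 via (D,nl_idx)
  {BC}: card=300; try (C,hash)→1200, (C,nl_idx)→2400, (B,merge)→3400, (C,merge)→3650, (B,hash)→5500, (B,nl)→15050 …(+1); best=1200 via (C,hash)
  {AC}: card=250; try (A,nl_idx)→650, (C,hash)→800, (C,nl_idx)→950, (A,merge)→1200, (C,merge)→1250, (A,hash)→1500 …(+2); best=650 via (A,nl_idx)
  {BD}: card=3600; try (D,hash)→6000, (B,hash)→6000, (D,merge)→6300, (B,merge)→6300, (D,nl_idx)→6600, (D,nl)→90300 …(+1); best=6000 via (D,hash)
  {AD}: card=10000; try (A,hash)→2000, (D,merge)→3900, (A,merge)→4100, (D,hash)→5600, (D,nl_idx)→11000, (A,nl_idx)→12400 …(+2); best=2000 via (A,hash)
  {AB}: card=1500; try (A,hash)→2000, (B,merge)→3900, (A,nl_idx)→3900, (A,merge)→4100, (B,hash)→5600, (B,nl)→30100 …(+1); best=2000 via (A,hash)
  {BCD}: card=144; try (D,nl_idx)→4044, (D,hash)→6900, (B,hash)→7100, (D,merge)→7200, (C,hash)→10200, (B,merge)→10700 …(+5); best=4044 via (D,nl_idx)
  {ACD}: card=1000; try (A,hash)→3100, (D,nl_idx)→3900, (D,merge)→5900, (D,hash)→6300, (A,nl_idx)→6300, (A,merge)→8500 …(+6); best=3100 via (A,hash)
  {ABC}: card=75; try (A,hash)→2900, (A,nl_idx)→3375, (C,hash)→4100, (A,merge)→5000, (B,merge)→5900, (B,hash)→6300 …(+5); best=2900 via (A,hash)
  {ABD}: card=6000; try (D,hash)→8900, (A,hash)→11000, (B,hash)→17400, (D,nl_idx)→21500, (D,merge)→23000, (A,nl_idx)→37200 …(+5); best=8900 via (D,hash)
  {ABCD}: card=12; try (D,nl_idx)→3587, (A,nl_idx)→5064, (A,hash)→5588, (A,merge)→6140, (D,merge)→6500, (D,hash)→8375 …(+9); best=3587 via (D,nl_idx)

cost=3587; order=B,C,A,D; methods=hash,hash,nl_idx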